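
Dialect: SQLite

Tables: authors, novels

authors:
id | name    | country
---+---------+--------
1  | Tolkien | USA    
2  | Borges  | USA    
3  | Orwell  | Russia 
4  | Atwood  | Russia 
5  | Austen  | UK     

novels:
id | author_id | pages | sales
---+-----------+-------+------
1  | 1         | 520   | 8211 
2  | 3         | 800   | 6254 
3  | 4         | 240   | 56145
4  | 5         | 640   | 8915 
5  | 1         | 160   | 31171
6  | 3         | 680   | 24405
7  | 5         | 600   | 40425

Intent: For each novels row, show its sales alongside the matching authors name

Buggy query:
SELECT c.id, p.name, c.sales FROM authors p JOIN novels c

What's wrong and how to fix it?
Bug: Missing join condition: each novels row is matched to all authors rows instead of just its own

Fix: Specify the join condition linking the foreign key to the parent id

Corrected query:
SELECT c.id, p.name, c.sales FROM authors p JOIN novels c ON c.author_id = p.id

Result:
id | name    | sales
---+---------+------
1  | Tolkien | 8211 
2  | Orwell  | 6254 
3  | Atwood  | 56145
4  | Austen  | 8915 
5  | Tolkien | 31171
6  | Orwell  | 24405
7  | Austen  | 40425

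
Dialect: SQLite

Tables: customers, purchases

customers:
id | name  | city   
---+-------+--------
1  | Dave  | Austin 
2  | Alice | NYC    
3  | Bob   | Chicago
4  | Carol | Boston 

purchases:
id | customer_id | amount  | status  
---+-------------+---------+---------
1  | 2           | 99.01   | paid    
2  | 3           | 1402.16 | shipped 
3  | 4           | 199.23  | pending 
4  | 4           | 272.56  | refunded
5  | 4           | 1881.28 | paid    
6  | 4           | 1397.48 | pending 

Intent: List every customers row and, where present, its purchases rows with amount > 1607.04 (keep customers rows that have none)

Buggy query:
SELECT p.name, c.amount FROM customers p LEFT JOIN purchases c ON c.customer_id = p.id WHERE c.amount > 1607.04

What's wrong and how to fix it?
Bug: Filtering c.amount in WHERE discards the NULL rows produced by LEFT JOIN, turning it into an inner join

Fix: Move the right-table condition into the ON clause so unmatched parents are kept

Corrected query:
SELECT p.name, c.amount FROM customers p LEFT JOIN purchases c ON c.customer_id = p.id AND c.amount > 1607.04

Result:
name  | amount 
------+--------
Dave  | NULL   
Alice | NULL   
Bob   | NULL   
Carol | 1881.28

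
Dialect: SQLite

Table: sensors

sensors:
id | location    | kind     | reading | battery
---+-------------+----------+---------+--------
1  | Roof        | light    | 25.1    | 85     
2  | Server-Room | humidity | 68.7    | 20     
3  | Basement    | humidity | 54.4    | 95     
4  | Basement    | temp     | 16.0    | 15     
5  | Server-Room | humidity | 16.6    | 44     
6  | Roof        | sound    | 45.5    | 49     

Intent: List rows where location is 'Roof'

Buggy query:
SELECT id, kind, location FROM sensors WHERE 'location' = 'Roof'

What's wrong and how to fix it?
Bug: Single quotes denote string literals in SQL; the column name is being compared as a constant string

Fix: Reference the column as location without single quotes

Corrected query:
SELECT id, kind, location FROM sensors WHERE location = 'Roof'

Result:
id | kind  | location
---+-------+---------
1  | light | Roof    
6  | sound | Roof    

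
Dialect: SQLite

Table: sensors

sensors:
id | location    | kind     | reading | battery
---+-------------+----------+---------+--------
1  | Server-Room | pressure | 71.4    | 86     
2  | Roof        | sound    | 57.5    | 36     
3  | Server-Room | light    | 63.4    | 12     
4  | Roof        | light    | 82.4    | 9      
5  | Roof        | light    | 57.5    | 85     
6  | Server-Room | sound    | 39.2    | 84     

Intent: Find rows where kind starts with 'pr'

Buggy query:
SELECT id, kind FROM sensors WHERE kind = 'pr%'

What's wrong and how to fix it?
Bug: '=' compares the literal string including the % character; pattern matching needs LIKE

Fix: Replace '=' with LIKE so 'pr%' is treated as a pattern

Corrected query:
SELECT id, kind FROM sensors WHERE kind LIKE 'pr%'

Result:
id | kind    
---+---------
1  | pressure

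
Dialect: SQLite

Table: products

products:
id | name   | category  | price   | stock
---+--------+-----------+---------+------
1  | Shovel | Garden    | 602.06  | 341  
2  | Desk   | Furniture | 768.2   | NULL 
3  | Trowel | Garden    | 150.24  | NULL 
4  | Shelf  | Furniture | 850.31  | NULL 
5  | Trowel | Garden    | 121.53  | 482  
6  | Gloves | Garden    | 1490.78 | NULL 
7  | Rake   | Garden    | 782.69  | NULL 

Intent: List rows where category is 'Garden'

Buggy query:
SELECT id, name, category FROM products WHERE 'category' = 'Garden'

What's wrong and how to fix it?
Bug: 'category' in single quotes is a string literal, not the column; the comparison is literal-vs-literal and never true

Fix: Reference the column as category without single quotes

Corrected query:
SELECT id, name, category FROM products WHERE category = 'Garden'

Result:
id | name   | category
---+--------+---------
1  | Shovel | Garden  
3  | Trowel | Garden  
5  | Trowel | Garden  
6  | Gloves | Garden  
7  | Rake   | Garden  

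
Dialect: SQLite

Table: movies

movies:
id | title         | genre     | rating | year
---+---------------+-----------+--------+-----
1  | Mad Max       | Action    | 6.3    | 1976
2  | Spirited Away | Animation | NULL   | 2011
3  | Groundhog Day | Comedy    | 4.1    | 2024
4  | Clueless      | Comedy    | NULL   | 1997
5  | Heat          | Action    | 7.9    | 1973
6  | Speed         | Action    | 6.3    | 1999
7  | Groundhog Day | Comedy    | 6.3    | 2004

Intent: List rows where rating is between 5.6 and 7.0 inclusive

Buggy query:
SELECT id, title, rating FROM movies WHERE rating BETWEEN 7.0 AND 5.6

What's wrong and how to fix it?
Bug: BETWEEN expects the lower bound first; with 7.0 AND 5.6 the range is empty

Fix: Swap the bounds so the smaller value comes first

Corrected query:
SELECT id, title, rating FROM movies WHERE rating BETWEEN 5.6 AND 7.0

Result:
id | title         | rating
---+---------------+-------
1  | Mad Max       | 6.3   
6  | Speed         | 6.3   
7  | Groundhog Day | 6.3   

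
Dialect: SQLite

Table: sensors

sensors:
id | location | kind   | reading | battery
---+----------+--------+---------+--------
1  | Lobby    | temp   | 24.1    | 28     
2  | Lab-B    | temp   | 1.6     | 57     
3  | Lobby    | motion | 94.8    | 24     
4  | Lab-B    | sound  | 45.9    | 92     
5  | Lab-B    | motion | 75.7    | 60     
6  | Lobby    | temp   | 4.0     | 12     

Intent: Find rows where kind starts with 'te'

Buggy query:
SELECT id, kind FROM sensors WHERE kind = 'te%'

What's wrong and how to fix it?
Bug: Wildcards only work with LIKE; '=' treats '%' as a literal character

Fix: Replace '=' with LIKE so 'te%' is treated as a pattern

Corrected query:
SELECT id, kind FROM sensors WHERE kind LIKE 'te%'

Result:
id | kind
---+-----
1  | temp
2  | temp
6  | temp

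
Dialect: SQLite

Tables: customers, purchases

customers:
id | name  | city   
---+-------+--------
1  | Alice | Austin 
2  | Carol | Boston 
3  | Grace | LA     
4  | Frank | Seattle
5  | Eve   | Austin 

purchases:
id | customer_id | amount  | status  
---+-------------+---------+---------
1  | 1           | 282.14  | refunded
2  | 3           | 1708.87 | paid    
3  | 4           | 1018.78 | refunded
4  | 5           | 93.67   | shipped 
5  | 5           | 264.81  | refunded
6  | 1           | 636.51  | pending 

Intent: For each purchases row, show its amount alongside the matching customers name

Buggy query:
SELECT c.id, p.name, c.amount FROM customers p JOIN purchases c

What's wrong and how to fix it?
Bug: JOIN with no ON clause produces a cartesian product; every purchases row pairs with every customers row

Fix: Specify the join condition linking the foreign key to the parent id

Corrected query:
SELECT c.id, p.name, c.amount FROM customers p JOIN purchases c ON c.customer_id = p.id

Result:
id | name  | amount 
---+-------+--------
1  | Alice | 282.14 
2  | Grace | 1708.87
3  | Frank | 1018.78
4  | Eve   | 93.67  
5  | Eve   | 264.81 
6  | Alice | 636.51 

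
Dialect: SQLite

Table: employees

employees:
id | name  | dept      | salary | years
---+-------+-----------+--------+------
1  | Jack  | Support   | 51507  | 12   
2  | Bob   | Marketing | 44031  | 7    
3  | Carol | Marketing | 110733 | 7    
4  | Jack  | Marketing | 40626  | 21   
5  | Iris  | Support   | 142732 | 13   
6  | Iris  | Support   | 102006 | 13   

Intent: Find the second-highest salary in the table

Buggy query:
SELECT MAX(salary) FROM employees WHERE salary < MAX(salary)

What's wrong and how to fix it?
Bug: MAX(salary) on the right of the comparison is an aggregate-in-WHERE error

Fix: Put the inner MAX in a scalar subquery

Corrected query:
SELECT MAX(salary) FROM employees WHERE salary < (SELECT MAX(salary) FROM employees)

Result:
MAX(salary)
-----------
110733     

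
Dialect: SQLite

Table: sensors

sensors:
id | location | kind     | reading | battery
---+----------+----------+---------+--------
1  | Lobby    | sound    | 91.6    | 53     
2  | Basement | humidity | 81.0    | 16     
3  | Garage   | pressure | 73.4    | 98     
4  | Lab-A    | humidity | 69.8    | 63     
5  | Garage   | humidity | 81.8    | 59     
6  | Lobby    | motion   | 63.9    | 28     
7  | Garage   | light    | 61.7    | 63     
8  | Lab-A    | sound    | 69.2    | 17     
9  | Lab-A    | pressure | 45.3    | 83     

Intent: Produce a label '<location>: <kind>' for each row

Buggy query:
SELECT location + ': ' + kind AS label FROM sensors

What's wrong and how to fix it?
Bug: '+' is numeric addition; on text columns SQLite converts them to 0 instead of concatenating

Fix: Replace + with || to concatenate text

Corrected query:
SELECT location || ': ' || kind AS label FROM sensors

Result:
label             
------------------
Lobby: sound      
Basement: humidity
Garage: pressure  
Lab-A: humidity   
Garage: humidity  
Lobby: motion     
Garage: light     
Lab-A: sound      
Lab-A: pressure   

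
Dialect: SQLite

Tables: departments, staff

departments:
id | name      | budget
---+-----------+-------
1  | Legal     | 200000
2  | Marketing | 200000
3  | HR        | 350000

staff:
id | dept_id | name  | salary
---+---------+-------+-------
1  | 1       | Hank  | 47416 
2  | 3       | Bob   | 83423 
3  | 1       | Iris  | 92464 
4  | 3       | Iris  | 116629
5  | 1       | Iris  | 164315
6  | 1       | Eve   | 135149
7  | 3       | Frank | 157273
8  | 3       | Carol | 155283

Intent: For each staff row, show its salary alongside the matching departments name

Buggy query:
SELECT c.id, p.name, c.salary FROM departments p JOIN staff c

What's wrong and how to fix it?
Bug: JOIN with no ON clause produces a cartesian product; every staff row pairs with every departments row

Fix: Add ON c.dept_id = p.id to the JOIN

Corrected query:
SELECT c.id, p.name, c.salary FROM departments p JOIN staff c ON c.dept_id = p.id

Result:
id | name  | salary
---+-------+-------
1  | Legal | 47416 
2  | HR    | 83423 
3  | Legal | 92464 
4  | HR    | 116629
5  | Legal | 164315
6  | Legal | 135149
7  | HR    | 157273
8  | HR    | 155283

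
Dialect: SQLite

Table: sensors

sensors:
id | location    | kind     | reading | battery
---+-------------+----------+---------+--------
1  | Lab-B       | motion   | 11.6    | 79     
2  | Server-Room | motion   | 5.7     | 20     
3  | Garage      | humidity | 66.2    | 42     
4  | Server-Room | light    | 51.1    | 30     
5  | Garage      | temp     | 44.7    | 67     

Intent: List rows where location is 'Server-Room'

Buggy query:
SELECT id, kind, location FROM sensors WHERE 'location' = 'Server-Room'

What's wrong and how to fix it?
Bug: 'location' in single quotes is a string literal, not the column; the comparison is literal-vs-literal and never true

Fix: Remove the quotes around the column name (or use double quotes for an identifier)

Corrected query:
SELECT id, kind, location FROM sensors WHERE location = 'Server-Room'

Result:
id | kind   | location   
---+--------+------------
2  | motion | Server-Room
4  | light  | Server-Room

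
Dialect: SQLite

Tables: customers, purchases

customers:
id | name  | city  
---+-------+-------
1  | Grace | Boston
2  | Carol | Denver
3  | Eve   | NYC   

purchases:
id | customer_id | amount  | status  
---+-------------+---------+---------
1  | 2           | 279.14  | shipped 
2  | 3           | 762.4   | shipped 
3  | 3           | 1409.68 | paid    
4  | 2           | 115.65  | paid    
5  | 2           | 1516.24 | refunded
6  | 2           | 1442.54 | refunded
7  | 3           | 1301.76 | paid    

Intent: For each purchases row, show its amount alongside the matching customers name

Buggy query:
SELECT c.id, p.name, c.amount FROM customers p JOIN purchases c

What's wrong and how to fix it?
Bug: Missing join condition: each purchases row is matched to all customers rows instead of just its own

Fix: Add ON c.customer_id = p.id to the JOIN

Corrected query:
SELECT c.id, p.name, c.amount FROM customers p JOIN purchases c ON c.customer_id = p.id

Result:
id | name  | amount 
---+-------+--------
1  | Carol | 279.14 
2  | Eve   | 762.4  
3  | Eve   | 1409.68
4  | Carol | 115.65 
5  | Carol | 1516.24
6  | Carol | 1442.54
7  | Eve   | 1301.76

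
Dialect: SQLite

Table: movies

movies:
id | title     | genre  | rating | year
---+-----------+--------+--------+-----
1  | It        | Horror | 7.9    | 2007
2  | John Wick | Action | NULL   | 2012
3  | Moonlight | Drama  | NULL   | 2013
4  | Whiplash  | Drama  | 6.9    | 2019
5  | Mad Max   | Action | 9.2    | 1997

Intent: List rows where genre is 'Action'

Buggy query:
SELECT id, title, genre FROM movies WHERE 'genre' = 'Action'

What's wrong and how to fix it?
Bug: Single quotes denote string literals in SQL; the column name is being compared as a constant string

Fix: Remove the quotes around the column name (or use double quotes for an identifier)

Corrected query:
SELECT id, title, genre FROM movies WHERE genre = 'Action'

Result:
id | title     | genre 
---+-----------+-------
2  | John Wick | Action
5  | Mad Max   | Action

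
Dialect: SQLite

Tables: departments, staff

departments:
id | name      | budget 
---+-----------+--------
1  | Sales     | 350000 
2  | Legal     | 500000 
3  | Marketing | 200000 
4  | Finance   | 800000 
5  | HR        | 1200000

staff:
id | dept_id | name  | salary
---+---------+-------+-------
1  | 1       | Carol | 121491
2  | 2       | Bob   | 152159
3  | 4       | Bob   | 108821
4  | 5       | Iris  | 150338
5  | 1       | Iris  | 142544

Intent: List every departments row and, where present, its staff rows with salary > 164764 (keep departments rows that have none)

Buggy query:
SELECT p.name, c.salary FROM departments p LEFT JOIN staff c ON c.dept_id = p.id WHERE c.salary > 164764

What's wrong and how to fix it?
Bug: A WHERE condition on the right-hand table after LEFT JOIN drops unmatched parents

Fix: Put 'c.salary > 164764' in the JOIN's ON clause instead of WHERE

Corrected query:
SELECT p.name, c.salary FROM departments p LEFT JOIN staff c ON c.dept_id = p.id AND c.salary > 164764

Result:
name      | salary
----------+-------
Sales     | NULL  
Legal     | NULL  
Marketing | NULL  
Finance   | NULL  
HR        | NULL  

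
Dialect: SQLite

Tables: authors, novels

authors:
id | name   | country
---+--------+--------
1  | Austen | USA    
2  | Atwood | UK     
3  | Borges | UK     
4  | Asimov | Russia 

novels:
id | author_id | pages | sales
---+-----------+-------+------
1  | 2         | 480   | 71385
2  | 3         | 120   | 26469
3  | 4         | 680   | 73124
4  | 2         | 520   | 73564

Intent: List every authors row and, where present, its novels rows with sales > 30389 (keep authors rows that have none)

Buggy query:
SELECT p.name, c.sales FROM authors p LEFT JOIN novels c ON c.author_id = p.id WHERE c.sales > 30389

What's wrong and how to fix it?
Bug: Filtering c.sales in WHERE discards the NULL rows produced by LEFT JOIN, turning it into an inner join

Fix: Move the right-table condition into the ON clause so unmatched parents are kept

Corrected query:
SELECT p.name, c.sales FROM authors p LEFT JOIN novels c ON c.author_id = p.id AND c.sales > 30389

Result:
name   | sales
-------+------
Austen | NULL 
Atwood | 71385
Atwood | 73564
Borges | NULL 
Asimov | 73124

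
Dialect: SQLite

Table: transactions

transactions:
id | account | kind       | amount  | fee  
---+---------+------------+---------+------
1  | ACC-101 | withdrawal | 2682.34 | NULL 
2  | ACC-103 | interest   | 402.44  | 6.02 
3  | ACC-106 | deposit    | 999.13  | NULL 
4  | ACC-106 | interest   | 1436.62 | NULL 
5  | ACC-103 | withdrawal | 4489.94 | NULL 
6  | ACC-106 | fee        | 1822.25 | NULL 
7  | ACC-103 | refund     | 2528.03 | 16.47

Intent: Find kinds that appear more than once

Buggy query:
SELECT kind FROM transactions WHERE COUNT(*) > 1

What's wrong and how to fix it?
Bug: COUNT(*) is an aggregate and cannot be used in WHERE

Fix: Group first, then use HAVING for the count condition

Corrected query:
SELECT kind FROM transactions GROUP BY kind HAVING COUNT(*) > 1

Result:
kind      
----------
interest  
withdrawal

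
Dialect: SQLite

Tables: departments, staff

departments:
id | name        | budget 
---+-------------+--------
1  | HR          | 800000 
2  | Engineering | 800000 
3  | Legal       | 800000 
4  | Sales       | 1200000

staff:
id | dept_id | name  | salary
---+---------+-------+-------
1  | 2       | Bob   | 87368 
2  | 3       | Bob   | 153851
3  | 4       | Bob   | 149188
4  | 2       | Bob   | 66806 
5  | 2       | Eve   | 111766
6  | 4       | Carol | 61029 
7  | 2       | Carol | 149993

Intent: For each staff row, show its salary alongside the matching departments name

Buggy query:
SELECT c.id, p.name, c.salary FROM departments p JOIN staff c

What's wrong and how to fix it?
Bug: JOIN with no ON clause produces a cartesian product; every staff row pairs with every departments row

Fix: Specify the join condition linking the foreign key to the parent id

Corrected query:
SELECT c.id, p.name, c.salary FROM departments p JOIN staff c ON c.dept_id = p.id

Result:
id | name        | salary
---+-------------+-------
1  | Engineering | 87368 
2  | Legal       | 153851
3  | Sales       | 149188
4  | Engineering | 66806 
5  | Engineering | 111766
6  | Sales       | 61029 
7  | Engineering | 149993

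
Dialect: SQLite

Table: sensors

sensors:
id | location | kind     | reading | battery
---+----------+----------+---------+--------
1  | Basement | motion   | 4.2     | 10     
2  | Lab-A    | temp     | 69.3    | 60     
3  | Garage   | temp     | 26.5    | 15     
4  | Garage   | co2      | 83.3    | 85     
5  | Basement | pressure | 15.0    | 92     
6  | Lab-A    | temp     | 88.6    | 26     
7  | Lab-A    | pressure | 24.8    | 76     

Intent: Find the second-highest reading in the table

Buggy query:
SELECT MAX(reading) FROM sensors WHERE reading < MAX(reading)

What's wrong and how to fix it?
Bug: MAX(reading) on the right of the comparison is an aggregate-in-WHERE error

Fix: Compute the overall MAX in a subquery, then take MAX of rows below it

Corrected query:
SELECT MAX(reading) FROM sensors WHERE reading < (SELECT MAX(reading) FROM sensors)

Result:
MAX(reading)
------------
83.3        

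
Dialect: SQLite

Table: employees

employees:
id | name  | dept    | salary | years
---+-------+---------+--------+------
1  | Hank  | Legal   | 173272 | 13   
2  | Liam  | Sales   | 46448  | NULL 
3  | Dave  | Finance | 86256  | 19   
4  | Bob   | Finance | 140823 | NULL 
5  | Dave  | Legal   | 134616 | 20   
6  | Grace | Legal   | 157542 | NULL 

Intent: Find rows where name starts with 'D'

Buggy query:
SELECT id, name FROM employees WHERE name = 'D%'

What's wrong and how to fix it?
Bug: Wildcards only work with LIKE; '=' treats '%' as a literal character

Fix: Replace '=' with LIKE so 'D%' is treated as a pattern

Corrected query:
SELECT id, name FROM employees WHERE name LIKE 'D%'

Result:
id | name
---+-----
3  | Dave
5  | Dave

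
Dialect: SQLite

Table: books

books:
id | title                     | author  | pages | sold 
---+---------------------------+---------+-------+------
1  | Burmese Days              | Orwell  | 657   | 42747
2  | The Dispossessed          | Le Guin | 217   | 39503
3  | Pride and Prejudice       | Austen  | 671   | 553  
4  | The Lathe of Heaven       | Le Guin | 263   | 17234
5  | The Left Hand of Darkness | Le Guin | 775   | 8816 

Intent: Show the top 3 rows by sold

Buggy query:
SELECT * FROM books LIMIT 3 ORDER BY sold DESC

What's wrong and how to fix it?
Bug: ORDER BY cannot follow LIMIT; LIMIT is the final clause

Fix: Swap the clauses: ORDER BY first, then LIMIT

Corrected query:
SELECT * FROM books ORDER BY sold DESC LIMIT 3

Result:
id | title               | author  | pages | sold 
---+---------------------+---------+-------+------
1  | Burmese Days        | Orwell  | 657   | 42747
2  | The Dispossessed    | Le Guin | 217   | 39503
4  | The Lathe of Heaven | Le Guin | 263   | 17234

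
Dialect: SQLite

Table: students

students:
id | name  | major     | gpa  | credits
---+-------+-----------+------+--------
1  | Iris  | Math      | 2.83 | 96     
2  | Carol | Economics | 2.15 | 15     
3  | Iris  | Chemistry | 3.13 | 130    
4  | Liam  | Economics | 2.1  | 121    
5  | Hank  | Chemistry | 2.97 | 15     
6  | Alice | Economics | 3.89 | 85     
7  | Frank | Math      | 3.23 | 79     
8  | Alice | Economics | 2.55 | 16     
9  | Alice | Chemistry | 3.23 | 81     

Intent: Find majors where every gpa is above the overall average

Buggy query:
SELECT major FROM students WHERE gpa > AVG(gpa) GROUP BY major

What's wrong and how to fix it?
Bug: AVG() is an aggregate; it can't sit directly in WHERE

Fix: Compute the overall average in a scalar subquery and compare each group's MIN against it in HAVING

Corrected query:
SELECT major FROM students GROUP BY major HAVING MIN(gpa) > (SELECT AVG(gpa) FROM students)

Result:
major    
---------
Chemistry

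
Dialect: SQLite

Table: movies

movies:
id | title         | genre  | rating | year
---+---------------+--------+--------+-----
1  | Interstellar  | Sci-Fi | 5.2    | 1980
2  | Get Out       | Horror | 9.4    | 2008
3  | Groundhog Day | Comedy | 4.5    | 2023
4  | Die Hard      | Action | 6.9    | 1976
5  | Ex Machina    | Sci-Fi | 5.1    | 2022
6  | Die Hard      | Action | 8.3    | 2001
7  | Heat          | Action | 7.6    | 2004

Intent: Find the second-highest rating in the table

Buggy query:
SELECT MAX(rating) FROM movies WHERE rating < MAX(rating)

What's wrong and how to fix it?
Bug: MAX(rating) on the right of the comparison is an aggregate-in-WHERE error

Fix: Compute the overall MAX in a subquery, then take MAX of rows below it

Corrected query:
SELECT MAX(rating) FROM movies WHERE rating < (SELECT MAX(rating) FROM movies)

Result:
MAX(rating)
-----------
8.3        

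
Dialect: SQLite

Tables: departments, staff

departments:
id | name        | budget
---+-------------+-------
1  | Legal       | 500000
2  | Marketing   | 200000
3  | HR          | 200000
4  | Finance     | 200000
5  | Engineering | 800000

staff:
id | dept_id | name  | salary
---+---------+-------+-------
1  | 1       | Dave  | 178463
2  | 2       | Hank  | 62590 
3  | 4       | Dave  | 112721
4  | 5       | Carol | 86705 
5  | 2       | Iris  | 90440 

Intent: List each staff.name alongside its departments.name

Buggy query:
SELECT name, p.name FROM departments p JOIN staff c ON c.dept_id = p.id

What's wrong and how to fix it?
Bug: 'name' exists in both joined tables, so the database can't tell which one is meant

Fix: Qualify the column with its table alias (c.name)

Corrected query:
SELECT c.name, p.name FROM departments p JOIN staff c ON c.dept_id = p.id

Result:
name  | name       
------+------------
Dave  | Legal      
Hank  | Marketing  
Dave  | Finance    
Carol | Engineering
Iris  | Marketing  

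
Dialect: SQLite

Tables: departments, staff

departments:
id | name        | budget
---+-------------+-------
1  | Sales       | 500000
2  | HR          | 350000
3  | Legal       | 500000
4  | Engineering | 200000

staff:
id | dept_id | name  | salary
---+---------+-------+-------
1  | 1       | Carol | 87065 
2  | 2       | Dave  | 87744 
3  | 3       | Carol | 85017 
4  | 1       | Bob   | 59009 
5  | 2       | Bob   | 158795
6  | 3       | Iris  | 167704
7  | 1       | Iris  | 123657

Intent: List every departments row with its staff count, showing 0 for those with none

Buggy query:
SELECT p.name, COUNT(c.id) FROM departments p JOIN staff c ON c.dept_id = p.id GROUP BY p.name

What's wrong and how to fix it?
Bug: INNER JOIN drops departments rows that have no matching staff rows

Fix: Switch to LEFT JOIN to retain unmatched parent rows

Corrected query:
SELECT p.name, COUNT(c.id) FROM departments p LEFT JOIN staff c ON c.dept_id = p.id GROUP BY p.name

Result:
name        | COUNT(c.id)
------------+------------
Engineering | 0          
HR          | 2          
Legal       | 2          
Sales       | 3          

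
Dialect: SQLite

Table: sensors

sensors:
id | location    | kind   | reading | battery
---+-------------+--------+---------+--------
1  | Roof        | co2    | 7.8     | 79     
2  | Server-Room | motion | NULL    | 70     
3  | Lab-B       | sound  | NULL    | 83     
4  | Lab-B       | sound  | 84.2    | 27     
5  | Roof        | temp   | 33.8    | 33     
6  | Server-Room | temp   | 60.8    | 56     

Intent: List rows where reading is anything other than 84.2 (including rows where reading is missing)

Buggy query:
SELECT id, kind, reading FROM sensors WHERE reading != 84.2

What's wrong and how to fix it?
Bug: Inequality against NULL is unknown, not true; rows with NULL are dropped

Fix: Handle NULL separately with IS NULL alongside the inequality

Corrected query:
SELECT id, kind, reading FROM sensors WHERE reading != 84.2 OR reading IS NULL

Result:
id | kind   | reading
---+--------+--------
1  | co2    | 7.8    
2  | motion | NULL   
3  | sound  | NULL   
5  | temp   | 33.8   
6  | temp   | 60.8   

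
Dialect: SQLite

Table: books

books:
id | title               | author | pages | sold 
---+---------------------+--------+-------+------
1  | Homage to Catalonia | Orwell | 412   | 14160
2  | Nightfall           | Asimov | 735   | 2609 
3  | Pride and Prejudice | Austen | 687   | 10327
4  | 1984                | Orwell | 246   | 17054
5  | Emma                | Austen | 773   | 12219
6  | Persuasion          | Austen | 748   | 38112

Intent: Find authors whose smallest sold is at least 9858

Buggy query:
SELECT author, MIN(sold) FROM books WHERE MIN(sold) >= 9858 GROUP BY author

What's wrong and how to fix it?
Bug: Aggregates like MIN are computed per group after WHERE runs

Fix: Replace WHERE with HAVING after the GROUP BY

Corrected query:
SELECT author, MIN(sold) FROM books GROUP BY author HAVING MIN(sold) >= 9858

Result:
author | MIN(sold)
-------+----------
Austen | 10327    
Orwell | 14160    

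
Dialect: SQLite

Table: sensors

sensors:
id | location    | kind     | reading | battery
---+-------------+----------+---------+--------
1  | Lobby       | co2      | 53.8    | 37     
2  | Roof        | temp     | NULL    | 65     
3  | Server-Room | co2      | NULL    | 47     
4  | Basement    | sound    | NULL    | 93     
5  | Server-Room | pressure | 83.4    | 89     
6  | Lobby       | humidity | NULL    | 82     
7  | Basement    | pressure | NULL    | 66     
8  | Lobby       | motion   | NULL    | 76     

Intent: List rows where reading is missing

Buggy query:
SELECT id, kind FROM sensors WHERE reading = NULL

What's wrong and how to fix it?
Bug: Comparing to NULL with '=' never matches; NULL = NULL is unknown, not true

Fix: Replace '= NULL' with 'IS NULL'

Corrected query:
SELECT id, kind FROM sensors WHERE reading IS NULL

Result:
id | kind    
---+---------
2  | temp    
3  | co2     
4  | sound   
6  | humidity
7  | pressure
8  | motion  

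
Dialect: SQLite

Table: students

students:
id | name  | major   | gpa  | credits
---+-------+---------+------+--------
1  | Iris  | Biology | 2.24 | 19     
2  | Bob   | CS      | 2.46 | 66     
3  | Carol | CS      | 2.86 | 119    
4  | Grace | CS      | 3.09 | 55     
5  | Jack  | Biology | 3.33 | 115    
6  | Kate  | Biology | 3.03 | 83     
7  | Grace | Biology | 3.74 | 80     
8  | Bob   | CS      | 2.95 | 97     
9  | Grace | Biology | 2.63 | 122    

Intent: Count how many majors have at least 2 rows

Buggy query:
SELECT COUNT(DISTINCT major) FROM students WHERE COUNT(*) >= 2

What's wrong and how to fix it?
Bug: COUNT(*) cannot appear in WHERE; the per-group count doesn't exist yet

Fix: Group first with HAVING COUNT(*) >= 2, then COUNT the resulting groups

Corrected query:
SELECT COUNT(*) FROM (SELECT major FROM students GROUP BY major HAVING COUNT(*) >= 2)

Result:
COUNT(*)
--------
2       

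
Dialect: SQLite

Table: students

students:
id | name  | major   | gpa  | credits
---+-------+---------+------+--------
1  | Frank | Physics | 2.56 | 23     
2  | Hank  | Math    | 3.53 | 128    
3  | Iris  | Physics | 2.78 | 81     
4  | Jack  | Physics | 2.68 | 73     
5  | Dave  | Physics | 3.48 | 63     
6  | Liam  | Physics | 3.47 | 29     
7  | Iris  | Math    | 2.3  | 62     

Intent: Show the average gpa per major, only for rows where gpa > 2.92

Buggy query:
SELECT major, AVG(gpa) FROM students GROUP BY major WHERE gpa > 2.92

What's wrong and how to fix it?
Bug: WHERE cannot follow GROUP BY

Fix: Move the WHERE clause before GROUP BY

Corrected query:
SELECT major, AVG(gpa) FROM students WHERE gpa > 2.92 GROUP BY major

Result:
major   | AVG(gpa)
--------+---------
Math    | 3.53    
Physics | 3.475   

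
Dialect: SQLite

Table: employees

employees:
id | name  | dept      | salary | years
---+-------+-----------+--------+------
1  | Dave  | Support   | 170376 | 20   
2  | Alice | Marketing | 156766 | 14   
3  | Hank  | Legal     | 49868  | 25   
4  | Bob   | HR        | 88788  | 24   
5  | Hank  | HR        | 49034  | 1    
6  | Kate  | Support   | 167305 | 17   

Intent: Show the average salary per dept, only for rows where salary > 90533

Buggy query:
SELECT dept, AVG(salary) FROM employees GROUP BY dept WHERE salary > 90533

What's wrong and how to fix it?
Bug: WHERE cannot follow GROUP BY

Fix: Move the WHERE clause before GROUP BY

Corrected query:
SELECT dept, AVG(salary) FROM employees WHERE salary > 90533 GROUP BY dept

Result:
dept      | AVG(salary)
----------+------------
Marketing | 156766     
Support   | 168840.5   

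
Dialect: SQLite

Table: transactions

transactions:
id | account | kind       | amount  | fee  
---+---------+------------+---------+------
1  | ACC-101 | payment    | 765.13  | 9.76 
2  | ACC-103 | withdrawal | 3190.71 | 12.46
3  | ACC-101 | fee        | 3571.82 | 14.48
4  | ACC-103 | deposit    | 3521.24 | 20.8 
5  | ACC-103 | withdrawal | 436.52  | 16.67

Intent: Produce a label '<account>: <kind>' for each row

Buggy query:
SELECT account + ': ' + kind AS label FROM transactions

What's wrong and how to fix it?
Bug: '+' is numeric addition; on text columns SQLite converts them to 0 instead of concatenating

Fix: Replace + with || to concatenate text

Corrected query:
SELECT account || ': ' || kind AS label FROM transactions

Result:
label              
-------------------
ACC-101: payment   
ACC-103: withdrawal
ACC-101: fee       
ACC-103: deposit   
ACC-103: withdrawal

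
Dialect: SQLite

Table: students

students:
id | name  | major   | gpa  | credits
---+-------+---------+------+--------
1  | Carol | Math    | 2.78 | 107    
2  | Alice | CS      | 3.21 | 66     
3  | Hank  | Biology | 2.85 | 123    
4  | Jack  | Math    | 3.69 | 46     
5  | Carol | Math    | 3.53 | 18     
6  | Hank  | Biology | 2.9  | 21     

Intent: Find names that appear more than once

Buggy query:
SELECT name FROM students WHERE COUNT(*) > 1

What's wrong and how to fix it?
Bug: WHERE can't reference COUNT(*); aggregates are computed after WHERE

Fix: GROUP BY name, then filter groups with HAVING COUNT(*) > 1

Corrected query:
SELECT name FROM students GROUP BY name HAVING COUNT(*) > 1

Result:
name 
-----
Carol
Hank 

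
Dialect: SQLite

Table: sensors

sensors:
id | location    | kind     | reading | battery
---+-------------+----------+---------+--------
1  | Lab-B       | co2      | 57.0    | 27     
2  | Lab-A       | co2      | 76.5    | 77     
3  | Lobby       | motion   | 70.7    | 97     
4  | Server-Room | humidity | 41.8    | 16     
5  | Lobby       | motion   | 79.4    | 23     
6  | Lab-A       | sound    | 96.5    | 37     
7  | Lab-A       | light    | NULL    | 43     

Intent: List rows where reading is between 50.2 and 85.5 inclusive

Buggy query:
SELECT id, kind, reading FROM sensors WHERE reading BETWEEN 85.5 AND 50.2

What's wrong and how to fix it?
Bug: The bounds are reversed; BETWEEN a AND b requires a <= b to match anything

Fix: Swap the bounds so the smaller value comes first

Corrected query:
SELECT id, kind, reading FROM sensors WHERE reading BETWEEN 50.2 AND 85.5

Result:
id | kind   | reading
---+--------+--------
1  | co2    | 57     
2  | co2    | 76.5   
3  | motion | 70.7   
5  | motion | 79.4   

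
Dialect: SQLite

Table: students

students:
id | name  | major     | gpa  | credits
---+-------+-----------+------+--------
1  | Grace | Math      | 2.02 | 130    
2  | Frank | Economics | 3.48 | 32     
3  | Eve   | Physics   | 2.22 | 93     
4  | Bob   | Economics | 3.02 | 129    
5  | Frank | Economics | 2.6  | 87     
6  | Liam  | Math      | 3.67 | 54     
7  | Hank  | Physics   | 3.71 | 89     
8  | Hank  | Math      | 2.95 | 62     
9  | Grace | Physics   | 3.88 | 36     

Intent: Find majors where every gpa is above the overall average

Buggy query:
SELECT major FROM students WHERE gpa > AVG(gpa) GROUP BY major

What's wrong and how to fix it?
Bug: WHERE evaluates per row before aggregation, so AVG() is unavailable

Fix: Use a subquery for AVG and a HAVING MIN(...) filter so the condition holds for every row in the group

Corrected query:
SELECT major FROM students GROUP BY major HAVING MIN(gpa) > (SELECT AVG(gpa) FROM students)

Result:
(no rows)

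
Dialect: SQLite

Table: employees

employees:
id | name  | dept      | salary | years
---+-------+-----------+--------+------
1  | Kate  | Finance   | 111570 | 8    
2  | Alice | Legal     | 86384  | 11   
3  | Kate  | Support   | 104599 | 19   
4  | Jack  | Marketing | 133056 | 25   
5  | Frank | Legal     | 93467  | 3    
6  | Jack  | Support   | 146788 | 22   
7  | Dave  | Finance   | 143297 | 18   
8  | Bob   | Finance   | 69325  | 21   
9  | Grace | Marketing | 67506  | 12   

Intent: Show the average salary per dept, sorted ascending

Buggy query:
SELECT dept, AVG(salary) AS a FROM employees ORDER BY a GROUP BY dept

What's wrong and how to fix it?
Bug: ORDER BY appears before GROUP BY; SQL clause order requires GROUP BY first

Fix: Move ORDER BY to the end, after GROUP BY

Corrected query:
SELECT dept, AVG(salary) AS a FROM employees GROUP BY dept ORDER BY a

Result:
dept      | a       
----------+---------
Legal     | 89925.5 
Marketing | 100281  
Finance   | 108064  
Support   | 125693.5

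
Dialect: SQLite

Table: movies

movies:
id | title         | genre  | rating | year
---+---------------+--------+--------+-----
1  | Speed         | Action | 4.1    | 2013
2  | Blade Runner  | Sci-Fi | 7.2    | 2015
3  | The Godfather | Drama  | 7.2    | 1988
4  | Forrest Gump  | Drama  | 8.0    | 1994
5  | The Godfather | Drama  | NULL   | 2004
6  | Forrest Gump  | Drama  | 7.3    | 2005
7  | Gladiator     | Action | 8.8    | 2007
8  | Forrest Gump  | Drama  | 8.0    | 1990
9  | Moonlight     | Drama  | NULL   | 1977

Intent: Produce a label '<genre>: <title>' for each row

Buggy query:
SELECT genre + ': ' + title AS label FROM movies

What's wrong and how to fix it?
Bug: SQLite uses || for string concatenation; + coerces text to numbers (yielding 0)

Fix: Replace + with || to concatenate text

Corrected query:
SELECT genre || ': ' || title AS label FROM movies

Result:
label               
--------------------
Action: Speed       
Sci-Fi: Blade Runner
Drama: The Godfather
Drama: Forrest Gump 
Drama: The Godfather
Drama: Forrest Gump 
Action: Gladiator   
Drama: Forrest Gump 
Drama: Moonlight    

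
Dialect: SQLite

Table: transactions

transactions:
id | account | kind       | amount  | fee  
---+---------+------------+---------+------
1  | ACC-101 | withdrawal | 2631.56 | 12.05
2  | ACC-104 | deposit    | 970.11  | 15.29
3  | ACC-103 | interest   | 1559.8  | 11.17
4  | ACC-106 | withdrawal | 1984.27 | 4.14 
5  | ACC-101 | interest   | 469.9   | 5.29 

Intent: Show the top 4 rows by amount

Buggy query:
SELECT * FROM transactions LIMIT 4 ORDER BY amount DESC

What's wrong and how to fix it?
Bug: ORDER BY cannot follow LIMIT; LIMIT is the final clause

Fix: Sort with ORDER BY, then apply LIMIT

Corrected query:
SELECT * FROM transactions ORDER BY amount DESC LIMIT 4

Result:
id | account | kind       | amount  | fee  
---+---------+------------+---------+------
1  | ACC-101 | withdrawal | 2631.56 | 12.05
4  | ACC-106 | withdrawal | 1984.27 | 4.14 
3  | ACC-103 | interest   | 1559.8  | 11.17
2  | ACC-104 | deposit    | 970.11  | 15.29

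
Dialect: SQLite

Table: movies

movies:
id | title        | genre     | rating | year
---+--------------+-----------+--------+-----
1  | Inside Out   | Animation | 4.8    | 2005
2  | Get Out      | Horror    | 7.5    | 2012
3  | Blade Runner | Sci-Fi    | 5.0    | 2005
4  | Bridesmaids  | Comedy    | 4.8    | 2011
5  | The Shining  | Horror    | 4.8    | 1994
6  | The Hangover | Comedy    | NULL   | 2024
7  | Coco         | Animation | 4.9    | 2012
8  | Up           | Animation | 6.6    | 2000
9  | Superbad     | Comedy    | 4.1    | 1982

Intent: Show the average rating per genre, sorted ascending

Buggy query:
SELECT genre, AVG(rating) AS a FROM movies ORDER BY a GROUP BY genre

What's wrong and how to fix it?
Bug: GROUP BY must precede ORDER BY

Fix: Move ORDER BY to the end, after GROUP BY

Corrected query:
SELECT genre, AVG(rating) AS a FROM movies GROUP BY genre ORDER BY a

Result:
genre     | a       
----------+---------
Comedy    | 4.45    
Sci-Fi    | 5       
Animation | 5.433333
Horror    | 6.15    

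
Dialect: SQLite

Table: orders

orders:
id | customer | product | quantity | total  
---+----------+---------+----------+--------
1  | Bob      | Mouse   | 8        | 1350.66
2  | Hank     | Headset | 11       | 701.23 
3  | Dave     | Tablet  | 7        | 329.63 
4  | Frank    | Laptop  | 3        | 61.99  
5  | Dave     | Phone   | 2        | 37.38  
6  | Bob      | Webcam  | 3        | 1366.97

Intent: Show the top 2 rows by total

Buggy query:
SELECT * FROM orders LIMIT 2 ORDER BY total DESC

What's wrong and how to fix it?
Bug: LIMIT must come after ORDER BY

Fix: Sort with ORDER BY, then apply LIMIT

Corrected query:
SELECT * FROM orders ORDER BY total DESC LIMIT 2

Result:
id | customer | product | quantity | total  
---+----------+---------+----------+--------
6  | Bob      | Webcam  | 3        | 1366.97
1  | Bob      | Mouse   | 8        | 1350.66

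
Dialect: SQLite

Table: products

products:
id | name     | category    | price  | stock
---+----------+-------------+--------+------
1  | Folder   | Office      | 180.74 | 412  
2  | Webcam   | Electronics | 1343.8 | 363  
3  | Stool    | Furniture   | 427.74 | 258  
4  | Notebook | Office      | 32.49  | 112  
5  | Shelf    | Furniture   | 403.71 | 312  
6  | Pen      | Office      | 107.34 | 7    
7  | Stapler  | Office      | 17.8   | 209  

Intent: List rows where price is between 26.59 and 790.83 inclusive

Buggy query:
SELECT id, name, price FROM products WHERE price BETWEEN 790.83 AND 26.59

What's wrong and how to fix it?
Bug: BETWEEN expects the lower bound first; with 790.83 AND 26.59 the range is empty

Fix: Swap the bounds so the smaller value comes first

Corrected query:
SELECT id, name, price FROM products WHERE price BETWEEN 26.59 AND 790.83

Result:
id | name     | price 
---+----------+-------
1  | Folder   | 180.74
3  | Stool    | 427.74
4  | Notebook | 32.49 
5  | Shelf    | 403.71
6  | Pen      | 107.34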